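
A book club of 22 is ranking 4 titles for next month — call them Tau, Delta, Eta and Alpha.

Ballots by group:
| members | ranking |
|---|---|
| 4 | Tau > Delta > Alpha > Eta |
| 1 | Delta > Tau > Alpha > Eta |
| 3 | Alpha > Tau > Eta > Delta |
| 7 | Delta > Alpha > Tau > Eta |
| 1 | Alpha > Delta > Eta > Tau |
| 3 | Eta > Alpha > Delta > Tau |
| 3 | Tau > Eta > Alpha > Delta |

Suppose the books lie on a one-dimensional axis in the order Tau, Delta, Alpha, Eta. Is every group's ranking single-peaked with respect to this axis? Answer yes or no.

no

Axis positions: Tau=1, Delta=2, Alpha=3, Eta=4.
Group 1 (peak Tau at position 1): ranking walks positions 1-2-3-4, expanding outward from the peak — single-peaked.
Group 2 (peak Delta at position 2): ranking walks positions 2-1-3-4, expanding outward from the peak — single-peaked.
Group 3: ranking walks positions 3-1-4-2; Tau is ranked above Delta even though Delta lies between Tau and the peak Alpha on the axis — preferences dip and rise again. Not single-peaked.
Group 4 (peak Delta at position 2): ranking walks positions 2-3-1-4, expanding outward from the peak — single-peaked.
Group 5 (peak Alpha at position 3): ranking walks positions 3-2-4-1, expanding outward from the peak — single-peaked.
Group 6 (peak Eta at position 4): ranking walks positions 4-3-2-1, expanding outward from the peak — single-peaked.
Group 7: ranking walks positions 1-4-3-2; Eta is ranked above Delta even though Delta lies between Eta and the peak Tau on the axis — preferences dip and rise again. Not single-peaked.
Group 3 violates single-peakedness, so the profile is not single-peaked on this axis.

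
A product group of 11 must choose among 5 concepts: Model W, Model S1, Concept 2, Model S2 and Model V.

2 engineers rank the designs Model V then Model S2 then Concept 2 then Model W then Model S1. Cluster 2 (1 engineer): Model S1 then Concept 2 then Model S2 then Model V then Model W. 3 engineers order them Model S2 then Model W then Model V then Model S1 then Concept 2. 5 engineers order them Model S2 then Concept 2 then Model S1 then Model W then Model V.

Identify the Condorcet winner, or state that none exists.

Head-to-head results (11 engineers):
Model W vs Model S1: 5 to 6, Model S1.
Model W vs Concept 2: Model W is ranked higher on 3 ballots, Concept 2 on 8. Concept 2 wins 8–3.
Model W vs Model S2: Model W is ranked higher on 0 ballots, Model S2 on 11. Model S2 wins 11–0.
Model W vs Model V: Model W, 8–3.
Model S1 vs Concept 2: Model S1 preferred on 1+3 = 4 ballots; Concept 2 wins 7–4.
Model S1 vs Model S2: Model S1 is ranked higher on 1 ballot, Model S2 on 10. Model S2 wins 10–1.
Model S1 vs Model V: Model S1 wins 6–5.
Concept 2 vs Model S2: Model S2 wins 10–1.
Concept 2–Model V: Concept 2 6–5.
Model S2 vs Model V: Model S2, 9–2.
Model S2 beats each of Model W, Model S1, Concept 2, Model V — Model S2 is the Condorcet winner.

Model S2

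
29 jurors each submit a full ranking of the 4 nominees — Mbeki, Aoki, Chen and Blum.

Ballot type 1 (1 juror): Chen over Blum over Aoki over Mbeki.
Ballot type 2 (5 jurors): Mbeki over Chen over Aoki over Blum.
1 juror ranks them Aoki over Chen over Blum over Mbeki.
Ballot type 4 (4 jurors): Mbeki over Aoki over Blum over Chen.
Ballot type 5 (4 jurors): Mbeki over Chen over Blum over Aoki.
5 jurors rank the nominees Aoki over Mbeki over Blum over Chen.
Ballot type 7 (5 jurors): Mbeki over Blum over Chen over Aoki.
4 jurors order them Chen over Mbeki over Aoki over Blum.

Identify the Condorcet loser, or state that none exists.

Blum

Head-to-head results (29 jurors):
Mbeki vs Aoki: Mbeki, 22–7.
Mbeki–Chen: Mbeki 23–6.
Mbeki–Blum: Mbeki 27–2.
Aoki vs Chen: 10 to 19, Chen.
Aoki vs Blum: 5+1+4+5+4 = 19 for Aoki, 10 for Blum — Aoki by 19–10.
Chen vs Blum: Chen, 15–14.
Blum loses to every other nominee — it is the Condorcet loser.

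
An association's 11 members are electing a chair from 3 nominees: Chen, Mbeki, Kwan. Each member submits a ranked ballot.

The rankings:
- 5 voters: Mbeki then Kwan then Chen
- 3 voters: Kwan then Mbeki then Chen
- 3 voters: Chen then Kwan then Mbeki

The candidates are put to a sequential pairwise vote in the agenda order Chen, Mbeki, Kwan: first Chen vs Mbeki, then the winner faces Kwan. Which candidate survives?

Kwan

Round 1: Chen vs Mbeki — 3–8, Mbeki advances.
Round 2: Mbeki vs Kwan — 5–6, Kwan advances.
Kwan survives the agenda.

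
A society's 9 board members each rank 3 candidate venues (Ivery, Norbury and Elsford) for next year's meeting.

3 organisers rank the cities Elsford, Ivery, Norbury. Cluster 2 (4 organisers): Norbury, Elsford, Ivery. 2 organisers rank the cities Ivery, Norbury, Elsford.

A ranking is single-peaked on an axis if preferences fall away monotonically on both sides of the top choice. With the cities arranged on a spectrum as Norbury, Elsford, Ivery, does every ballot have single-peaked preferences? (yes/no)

Axis positions: Norbury=1, Elsford=2, Ivery=3.
Cluster 1 (peak Elsford at position 2): ranking walks positions 2-3-1, expanding outward from the peak — single-peaked.
Cluster 2 (peak Norbury at position 1): ranking walks positions 1-2-3, expanding outward from the peak — single-peaked.
Cluster 3: ranking walks positions 3-1-2; Norbury is ranked above Elsford even though Elsford lies between Norbury and the peak Ivery on the axis — preferences dip and rise again. Not single-peaked.
Cluster 3 violates single-peakedness, so the profile is not single-peaked on this axis.

no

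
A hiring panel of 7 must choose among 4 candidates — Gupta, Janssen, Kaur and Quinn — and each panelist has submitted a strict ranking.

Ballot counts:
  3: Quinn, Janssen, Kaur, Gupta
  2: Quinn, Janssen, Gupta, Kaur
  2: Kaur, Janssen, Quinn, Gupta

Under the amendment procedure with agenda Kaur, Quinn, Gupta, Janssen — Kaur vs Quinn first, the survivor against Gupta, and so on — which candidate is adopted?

Round 1: Kaur vs Quinn — 2–5, Quinn advances.
Round 2: Quinn vs Gupta — 7–0, Quinn advances.
Round 3: Quinn vs Janssen — 5–2, Quinn advances.
Quinn survives the agenda.

Quinn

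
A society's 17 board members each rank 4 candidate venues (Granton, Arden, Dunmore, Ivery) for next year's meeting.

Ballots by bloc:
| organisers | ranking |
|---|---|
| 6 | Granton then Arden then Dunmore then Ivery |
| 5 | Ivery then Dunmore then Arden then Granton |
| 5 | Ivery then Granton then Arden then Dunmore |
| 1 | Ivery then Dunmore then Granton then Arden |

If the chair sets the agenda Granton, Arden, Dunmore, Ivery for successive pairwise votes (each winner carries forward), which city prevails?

Ivery

Round 1: Granton vs Arden — 12–5, Granton advances.
Round 2: Granton vs Dunmore — 11–6, Granton advances.
Round 3: Granton vs Ivery — 6–11, Ivery advances.
Ivery survives the agenda.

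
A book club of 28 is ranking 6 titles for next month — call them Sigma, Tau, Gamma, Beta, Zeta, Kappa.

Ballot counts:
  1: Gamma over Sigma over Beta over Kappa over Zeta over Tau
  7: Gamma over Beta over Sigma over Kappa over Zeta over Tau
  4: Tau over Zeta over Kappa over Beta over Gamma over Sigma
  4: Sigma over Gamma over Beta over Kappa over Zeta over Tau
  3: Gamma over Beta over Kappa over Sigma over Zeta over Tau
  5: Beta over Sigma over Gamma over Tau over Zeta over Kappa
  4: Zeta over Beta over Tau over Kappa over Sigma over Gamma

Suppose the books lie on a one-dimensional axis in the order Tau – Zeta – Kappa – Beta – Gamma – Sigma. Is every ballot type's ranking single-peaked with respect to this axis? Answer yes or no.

no

Axis positions: Tau=1, Zeta=2, Kappa=3, Beta=4, Gamma=5, Sigma=6.
Ballot type 1 (peak Gamma at position 5): ranking walks positions 5-6-4-3-2-1, expanding outward from the peak — single-peaked.
Ballot type 2 (peak Gamma at position 5): ranking walks positions 5-4-6-3-2-1, expanding outward from the peak — single-peaked.
Ballot type 3 (peak Tau at position 1): ranking walks positions 1-2-3-4-5-6, expanding outward from the peak — single-peaked.
Ballot type 4 (peak Sigma at position 6): ranking walks positions 6-5-4-3-2-1, expanding outward from the peak — single-peaked.
Ballot type 5 (peak Gamma at position 5): ranking walks positions 5-4-3-6-2-1, expanding outward from the peak — single-peaked.
Ballot type 6: ranking walks positions 4-6-5-1-2-3; Sigma is ranked above Gamma even though Gamma lies between Sigma and the peak Beta on the axis — preferences dip and rise again. Not single-peaked.
Ballot type 7: ranking walks positions 2-4-1-3-6-5; Beta is ranked above Kappa even though Kappa lies between Beta and the peak Zeta on the axis — preferences dip and rise again. Not single-peaked.
Ballot type 6 violates single-peakedness, so the profile is not single-peaked on this axis.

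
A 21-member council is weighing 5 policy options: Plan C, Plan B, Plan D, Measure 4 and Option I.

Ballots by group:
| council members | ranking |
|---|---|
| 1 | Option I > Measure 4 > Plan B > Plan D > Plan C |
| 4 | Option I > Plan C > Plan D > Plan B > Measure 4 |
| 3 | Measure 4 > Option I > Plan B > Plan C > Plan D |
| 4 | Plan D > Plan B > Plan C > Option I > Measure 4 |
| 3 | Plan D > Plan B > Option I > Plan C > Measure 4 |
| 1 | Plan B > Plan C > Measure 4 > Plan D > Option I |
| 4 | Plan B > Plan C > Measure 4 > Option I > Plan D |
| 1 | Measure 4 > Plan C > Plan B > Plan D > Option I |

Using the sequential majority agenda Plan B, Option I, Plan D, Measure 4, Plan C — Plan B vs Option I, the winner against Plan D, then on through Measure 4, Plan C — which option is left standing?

Plan C

Round 1: Plan B vs Option I — 13–8, Plan B advances.
Round 2: Plan B vs Plan D — 10–11, Plan D advances.
Round 3: Plan D vs Measure 4 — 11–10, Plan D advances.
Round 4: Plan D vs Plan C — 8–13, Plan C advances.
The agenda winner is Plan C.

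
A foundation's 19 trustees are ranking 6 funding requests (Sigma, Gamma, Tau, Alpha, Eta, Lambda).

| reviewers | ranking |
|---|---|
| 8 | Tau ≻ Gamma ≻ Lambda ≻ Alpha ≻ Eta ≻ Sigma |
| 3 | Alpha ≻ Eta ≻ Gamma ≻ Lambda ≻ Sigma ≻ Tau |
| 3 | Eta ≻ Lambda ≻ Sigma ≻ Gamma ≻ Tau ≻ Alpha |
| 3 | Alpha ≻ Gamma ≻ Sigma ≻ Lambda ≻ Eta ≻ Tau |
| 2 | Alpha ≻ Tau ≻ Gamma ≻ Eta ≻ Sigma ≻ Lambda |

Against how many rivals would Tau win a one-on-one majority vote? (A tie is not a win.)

5

Tau against each rival (19 reviewers):
Tau vs Sigma: Tau preferred on 8+2 = 10 ballots; Tau wins 10–9.
Tau vs Gamma: Tau wins 10–9.
Tau vs Alpha: Tau wins 11–8.
Tau vs Eta: 8+2 = 10 for Tau, 9 for Eta — Tau by 10–9.
Tau vs Lambda: Tau, 10–9.
Tau beats Sigma, Gamma, Alpha, Eta, Lambda — 5 pairwise wins.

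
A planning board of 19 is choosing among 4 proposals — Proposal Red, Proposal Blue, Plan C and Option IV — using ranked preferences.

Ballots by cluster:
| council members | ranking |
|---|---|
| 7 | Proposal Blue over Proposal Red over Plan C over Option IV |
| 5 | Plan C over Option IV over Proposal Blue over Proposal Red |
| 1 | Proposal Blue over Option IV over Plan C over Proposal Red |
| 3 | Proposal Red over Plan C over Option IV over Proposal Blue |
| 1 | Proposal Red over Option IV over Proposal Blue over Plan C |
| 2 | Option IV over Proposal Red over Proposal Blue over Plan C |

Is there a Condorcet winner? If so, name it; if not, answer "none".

none

Pairwise majorities:
Proposal Red vs Proposal Blue: Proposal Red preferred on 3+1+2 = 6 ballots; Proposal Blue wins 13–6.
Proposal Red vs Plan C: Proposal Red preferred on 7+3+1+2 = 13 ballots; Proposal Red wins 13–6.
Proposal Red vs Option IV: 7+3+1 = 11 for Proposal Red, 8 for Option IV — Proposal Red by 11–8.
Proposal Blue vs Plan C: Proposal Blue is ranked higher on 7+1+1+2 = 11 ballots, Plan C on 8. Proposal Blue wins 11–8.
Proposal Blue vs Option IV: Proposal Blue preferred on 7+1 = 8 ballots; Option IV wins 11–8.
Plan C vs Option IV: Plan C preferred on 7+5+3 = 15 ballots; Plan C wins 15–4.
Every option loses at least once (Proposal Red loses to Proposal Blue; Proposal Blue loses to Option IV; Plan C loses to Proposal Red; Option IV loses to Proposal Red). The majority relation contains the cycle Proposal Red beats Option IV beats Proposal Blue beats Proposal Red, so there is no Condorcet winner.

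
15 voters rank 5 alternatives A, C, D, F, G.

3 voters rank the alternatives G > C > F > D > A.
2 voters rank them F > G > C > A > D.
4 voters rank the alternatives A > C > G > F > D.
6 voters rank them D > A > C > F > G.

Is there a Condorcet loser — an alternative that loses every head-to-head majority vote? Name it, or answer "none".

Head-to-head results (15 voters):
A vs C: A wins 10–5.
A vs D: D wins 9–6.
A vs F: A preferred on 4+6 = 10 ballots; A wins 10–5.
A vs G: A is ranked higher on 4+6 = 10 ballots, G on 5. A wins 10–5.
C–D: C 9–6.
C vs F: C is ranked higher on 3+4+6 = 13 ballots, F on 2. C wins 13–2.
C–G: C 10–5.
D vs F: D is ranked higher on 6 ballots, F on 9. F wins 9–6.
D vs G: G, 9–6.
F vs G: F is ranked higher on 2+6 = 8 ballots, G on 7. F wins 8–7.
No alternative is winless: A beats C; C beats D; D beats A; F beats D; G beats D. There is no Condorcet loser.

none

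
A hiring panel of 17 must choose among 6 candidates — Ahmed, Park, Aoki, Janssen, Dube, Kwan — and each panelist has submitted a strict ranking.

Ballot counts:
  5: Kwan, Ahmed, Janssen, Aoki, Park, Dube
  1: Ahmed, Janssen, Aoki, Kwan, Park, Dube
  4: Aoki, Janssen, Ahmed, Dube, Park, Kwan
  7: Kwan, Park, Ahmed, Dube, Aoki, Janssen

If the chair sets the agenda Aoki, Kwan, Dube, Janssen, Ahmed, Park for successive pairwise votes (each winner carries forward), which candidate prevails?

Kwan

Round 1: Aoki vs Kwan — 5–12, Kwan advances.
Round 2: Kwan vs Dube — 13–4, Kwan advances.
Round 3: Kwan vs Janssen — 12–5, Kwan advances.
Round 4: Kwan vs Ahmed — 12–5, Kwan advances.
Round 5: Kwan vs Park — 13–4, Kwan advances.
Kwan survives the agenda.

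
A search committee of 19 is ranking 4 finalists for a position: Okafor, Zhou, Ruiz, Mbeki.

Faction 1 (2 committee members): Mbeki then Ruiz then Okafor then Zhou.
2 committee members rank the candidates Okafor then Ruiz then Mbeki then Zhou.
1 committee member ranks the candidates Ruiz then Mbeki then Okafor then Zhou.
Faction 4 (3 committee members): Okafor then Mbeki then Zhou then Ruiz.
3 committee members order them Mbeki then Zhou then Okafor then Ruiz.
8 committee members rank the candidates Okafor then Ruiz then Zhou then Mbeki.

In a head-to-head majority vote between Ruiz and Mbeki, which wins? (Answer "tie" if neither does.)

Ruiz

Ballots ranking Ruiz above Mbeki: 2 + 1 + 8 = 11.
Ballots ranking Mbeki above Ruiz: 19 − 11 = 8.
Ruiz wins the head-to-head 11–8.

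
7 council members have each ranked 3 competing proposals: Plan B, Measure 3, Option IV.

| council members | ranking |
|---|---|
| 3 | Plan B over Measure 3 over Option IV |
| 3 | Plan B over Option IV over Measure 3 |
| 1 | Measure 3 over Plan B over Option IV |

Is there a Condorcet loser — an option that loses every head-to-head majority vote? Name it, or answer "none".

Option IV

Pairwise majorities:
Plan B vs Measure 3: 3+3 = 6 for Plan B, 1 for Measure 3 — Plan B by 6–1.
Plan B vs Option IV: Plan B wins 7–0.
Measure 3 vs Option IV: Measure 3 is ranked higher on 3+1 = 4 ballots, Option IV on 3. Measure 3 wins 4–3.
Option IV loses to every other option — it is the Condorcet loser.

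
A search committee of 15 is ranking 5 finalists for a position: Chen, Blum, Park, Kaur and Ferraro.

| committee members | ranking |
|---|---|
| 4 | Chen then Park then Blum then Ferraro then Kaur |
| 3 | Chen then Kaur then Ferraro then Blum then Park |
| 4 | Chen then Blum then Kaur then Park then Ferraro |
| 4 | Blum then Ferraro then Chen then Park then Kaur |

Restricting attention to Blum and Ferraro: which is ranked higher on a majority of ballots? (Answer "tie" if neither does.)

Blum

Ballots ranking Blum above Ferraro: 4 + 4 + 4 = 12.
Ballots ranking Ferraro above Blum: 15 − 12 = 3.
Blum wins the head-to-head 12–3.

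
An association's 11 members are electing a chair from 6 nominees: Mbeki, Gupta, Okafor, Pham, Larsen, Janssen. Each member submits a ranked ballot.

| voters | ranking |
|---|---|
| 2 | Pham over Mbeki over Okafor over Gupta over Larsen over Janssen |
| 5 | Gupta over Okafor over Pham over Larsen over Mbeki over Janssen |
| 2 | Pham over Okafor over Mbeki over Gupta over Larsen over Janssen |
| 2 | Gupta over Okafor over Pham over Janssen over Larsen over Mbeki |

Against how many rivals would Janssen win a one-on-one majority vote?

0

Janssen against each rival (11 voters):
Janssen vs Mbeki: Janssen preferred on 2 ballots; Mbeki wins 9–2.
Janssen vs Gupta: 0 to 11, Gupta.
Janssen–Okafor: Okafor 11–0.
Janssen–Pham: Pham 11–0.
Janssen vs Larsen: Janssen is ranked higher on 2 ballots, Larsen on 9. Larsen wins 9–2.
Janssen beats no one; loses to Mbeki, Gupta, Okafor, Pham, Larsen — 0 pairwise wins.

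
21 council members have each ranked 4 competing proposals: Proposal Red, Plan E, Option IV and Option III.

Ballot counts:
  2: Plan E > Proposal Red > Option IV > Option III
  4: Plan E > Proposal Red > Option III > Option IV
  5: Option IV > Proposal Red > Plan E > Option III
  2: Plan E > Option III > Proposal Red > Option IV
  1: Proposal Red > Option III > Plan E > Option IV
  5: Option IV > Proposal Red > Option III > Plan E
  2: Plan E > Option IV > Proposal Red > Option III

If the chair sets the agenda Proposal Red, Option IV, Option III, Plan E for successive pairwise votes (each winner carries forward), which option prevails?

Plan E

Round 1: Proposal Red vs Option IV — 9–12, Option IV advances.
Round 2: Option IV vs Option III — 14–7, Option IV advances.
Round 3: Option IV vs Plan E — 10–11, Plan E advances.
The agenda winner is Plan E.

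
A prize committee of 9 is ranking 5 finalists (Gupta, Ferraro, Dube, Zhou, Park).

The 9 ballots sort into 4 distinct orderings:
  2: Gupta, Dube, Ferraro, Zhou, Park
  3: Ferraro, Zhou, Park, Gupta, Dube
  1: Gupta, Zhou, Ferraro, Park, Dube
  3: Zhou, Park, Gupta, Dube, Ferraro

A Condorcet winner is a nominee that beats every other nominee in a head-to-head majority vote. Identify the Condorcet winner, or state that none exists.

none

Pairwise majorities:
Gupta–Ferraro: Gupta 6–3.
Gupta vs Dube: 2+3+1+3 = 9 for Gupta, 0 for Dube — Gupta by 9–0.
Gupta vs Zhou: 3 to 6, Zhou.
Gupta vs Park: 3 to 6, Park.
Ferraro vs Dube: Dube wins 5–4.
Ferraro–Zhou: Ferraro 5–4.
Ferraro–Park: Ferraro 6–3.
Dube vs Zhou: Zhou, 7–2.
Dube vs Park: Dube is ranked higher on 2 ballots, Park on 7. Park wins 7–2.
Zhou–Park: Zhou 9–0.
Every nominee loses at least once (Gupta loses to Zhou; Ferraro loses to Gupta; Dube loses to Gupta; Zhou loses to Ferraro; Park loses to Ferraro). The majority relation contains the cycle Gupta → Ferraro → Zhou → Gupta, so there is no Condorcet winner.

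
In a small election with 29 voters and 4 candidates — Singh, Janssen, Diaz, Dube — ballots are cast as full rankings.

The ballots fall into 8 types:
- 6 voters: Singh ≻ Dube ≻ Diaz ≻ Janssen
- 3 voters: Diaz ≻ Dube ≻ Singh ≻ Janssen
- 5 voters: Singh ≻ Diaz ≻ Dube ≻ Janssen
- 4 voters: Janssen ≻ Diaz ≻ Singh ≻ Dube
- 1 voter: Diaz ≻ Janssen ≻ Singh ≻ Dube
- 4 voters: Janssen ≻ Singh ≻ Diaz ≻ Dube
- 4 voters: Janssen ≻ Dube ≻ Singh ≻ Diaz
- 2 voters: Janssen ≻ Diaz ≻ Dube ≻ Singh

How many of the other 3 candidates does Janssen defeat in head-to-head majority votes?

Janssen against each rival (29 voters):
Janssen vs Singh: 4+1+4+4+2 = 15 for Janssen, 14 for Singh — Janssen by 15–14.
Janssen vs Diaz: 4+4+4+2 = 14 for Janssen, 15 for Diaz — Diaz by 15–14.
Janssen vs Dube: 4+1+4+4+2 = 15 for Janssen, 14 for Dube — Janssen by 15–14.
Janssen beats Singh, Dube; loses to Diaz — 2 pairwise wins.

2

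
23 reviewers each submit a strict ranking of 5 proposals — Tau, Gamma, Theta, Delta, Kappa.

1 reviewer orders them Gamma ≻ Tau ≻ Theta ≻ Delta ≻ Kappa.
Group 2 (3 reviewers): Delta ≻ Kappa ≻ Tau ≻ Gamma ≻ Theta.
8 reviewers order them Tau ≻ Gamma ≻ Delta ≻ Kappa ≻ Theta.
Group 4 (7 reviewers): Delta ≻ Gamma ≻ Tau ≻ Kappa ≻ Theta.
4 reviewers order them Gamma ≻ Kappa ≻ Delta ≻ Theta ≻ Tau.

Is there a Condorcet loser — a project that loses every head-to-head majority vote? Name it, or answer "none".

Head-to-head results (23 reviewers):
Tau vs Gamma: Tau is ranked higher on 3+8 = 11 ballots, Gamma on 12. Gamma wins 12–11.
Tau vs Theta: 1+3+8+7 = 19 for Tau, 4 for Theta — Tau by 19–4.
Tau vs Delta: Delta, 14–9.
Tau vs Kappa: Tau wins 16–7.
Gamma vs Theta: Gamma preferred on 1+3+8+7+4 = 23 ballots; Gamma wins 23–0.
Gamma vs Delta: Gamma is ranked higher on 1+8+4 = 13 ballots, Delta on 10. Gamma wins 13–10.
Gamma vs Kappa: Gamma, 20–3.
Theta vs Delta: Theta preferred on 1 ballot; Delta wins 22–1.
Theta vs Kappa: Kappa wins 22–1.
Delta vs Kappa: Delta preferred on 1+3+8+7 = 19 ballots; Delta wins 19–4.
Theta is beaten in every head-to-head and is the Condorcet loser.

Theta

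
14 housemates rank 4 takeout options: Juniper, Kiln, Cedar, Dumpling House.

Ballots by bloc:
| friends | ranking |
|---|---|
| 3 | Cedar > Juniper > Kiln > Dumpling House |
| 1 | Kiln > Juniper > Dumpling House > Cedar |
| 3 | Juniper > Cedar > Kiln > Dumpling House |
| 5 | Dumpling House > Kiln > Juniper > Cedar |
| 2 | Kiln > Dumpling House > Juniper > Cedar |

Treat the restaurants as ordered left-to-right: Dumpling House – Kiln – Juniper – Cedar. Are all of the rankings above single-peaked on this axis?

Axis positions: Dumpling House=1, Kiln=2, Juniper=3, Cedar=4.
Bloc 1 (peak Cedar at position 4): ranking walks positions 4-3-2-1, expanding outward from the peak — single-peaked.
Bloc 2 (peak Kiln at position 2): ranking walks positions 2-3-1-4, expanding outward from the peak — single-peaked.
Bloc 3 (peak Juniper at position 3): ranking walks positions 3-4-2-1, expanding outward from the peak — single-peaked.
Bloc 4 (peak Dumpling House at position 1): ranking walks positions 1-2-3-4, expanding outward from the peak — single-peaked.
Bloc 5 (peak Kiln at position 2): ranking walks positions 2-1-3-4, expanding outward from the peak — single-peaked.
Every ranking is single-peaked on this axis.

yes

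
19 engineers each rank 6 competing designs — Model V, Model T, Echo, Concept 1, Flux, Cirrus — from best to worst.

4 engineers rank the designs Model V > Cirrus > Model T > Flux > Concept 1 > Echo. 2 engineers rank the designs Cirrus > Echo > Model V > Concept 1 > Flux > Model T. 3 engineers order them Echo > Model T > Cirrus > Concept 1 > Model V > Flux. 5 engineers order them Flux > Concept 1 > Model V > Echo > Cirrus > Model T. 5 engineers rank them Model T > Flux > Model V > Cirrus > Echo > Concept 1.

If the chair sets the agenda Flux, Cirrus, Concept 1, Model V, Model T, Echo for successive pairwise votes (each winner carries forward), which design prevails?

Echo

Round 1: Flux vs Cirrus — 10–9, Flux advances.
Round 2: Flux vs Concept 1 — 14–5, Flux advances.
Round 3: Flux vs Model V — 10–9, Flux advances.
Round 4: Flux vs Model T — 7–12, Model T advances.
Round 5: Model T vs Echo — 9–10, Echo advances.
The agenda winner is Echo.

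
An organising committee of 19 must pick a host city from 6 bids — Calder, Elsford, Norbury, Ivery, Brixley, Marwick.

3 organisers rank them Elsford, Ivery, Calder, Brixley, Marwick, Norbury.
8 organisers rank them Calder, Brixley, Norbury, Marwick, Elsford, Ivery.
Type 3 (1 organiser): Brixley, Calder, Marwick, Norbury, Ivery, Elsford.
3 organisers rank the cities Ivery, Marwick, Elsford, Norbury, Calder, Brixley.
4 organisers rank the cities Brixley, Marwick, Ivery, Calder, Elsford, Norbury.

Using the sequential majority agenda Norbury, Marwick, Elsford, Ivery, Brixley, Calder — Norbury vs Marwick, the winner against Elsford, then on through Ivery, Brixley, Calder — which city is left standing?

Calder

Round 1: Norbury vs Marwick — 8–11, Marwick advances.
Round 2: Marwick vs Elsford — 16–3, Marwick advances.
Round 3: Marwick vs Ivery — 13–6, Marwick advances.
Round 4: Marwick vs Brixley — 3–16, Brixley advances.
Round 5: Brixley vs Calder — 5–14, Calder advances.
Calder survives the agenda.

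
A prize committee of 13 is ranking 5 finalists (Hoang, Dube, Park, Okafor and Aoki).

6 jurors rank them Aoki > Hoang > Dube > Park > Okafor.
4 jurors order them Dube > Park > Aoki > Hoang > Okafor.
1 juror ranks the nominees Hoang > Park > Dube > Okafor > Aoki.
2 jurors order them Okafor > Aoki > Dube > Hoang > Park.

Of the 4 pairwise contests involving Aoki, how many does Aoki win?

Aoki against each rival (13 jurors):
Aoki vs Hoang: Aoki, 12–1.
Aoki vs Dube: 8 to 5, Aoki.
Aoki–Park: Aoki 8–5.
Aoki vs Okafor: Aoki, 10–3.
Aoki beats Hoang, Dube, Park, Okafor — 4 pairwise wins.

4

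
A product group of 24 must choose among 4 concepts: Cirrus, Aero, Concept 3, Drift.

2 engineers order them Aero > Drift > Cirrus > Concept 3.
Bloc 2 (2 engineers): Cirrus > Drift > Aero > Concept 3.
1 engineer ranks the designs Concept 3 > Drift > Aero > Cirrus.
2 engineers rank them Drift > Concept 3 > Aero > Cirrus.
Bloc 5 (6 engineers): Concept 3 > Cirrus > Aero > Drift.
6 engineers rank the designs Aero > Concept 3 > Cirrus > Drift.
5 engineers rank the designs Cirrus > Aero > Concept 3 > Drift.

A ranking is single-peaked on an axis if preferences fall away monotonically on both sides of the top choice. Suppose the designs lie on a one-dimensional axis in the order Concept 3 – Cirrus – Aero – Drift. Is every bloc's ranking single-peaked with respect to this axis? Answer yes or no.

no

Axis positions: Concept 3=1, Cirrus=2, Aero=3, Drift=4.
Bloc 1 (peak Aero at position 3): ranking walks positions 3-4-2-1, expanding outward from the peak — single-peaked.
Bloc 2: ranking walks positions 2-4-3-1; Drift is ranked above Aero even though Aero lies between Drift and the peak Cirrus on the axis — preferences dip and rise again. Not single-peaked.
Bloc 3: ranking walks positions 1-4-3-2; Drift is ranked above Cirrus even though Cirrus lies between Drift and the peak Concept 3 on the axis — preferences dip and rise again. Not single-peaked.
Bloc 4: ranking walks positions 4-1-3-2; Concept 3 is ranked above Aero even though Aero lies between Concept 3 and the peak Drift on the axis — preferences dip and rise again. Not single-peaked.
Bloc 5 (peak Concept 3 at position 1): ranking walks positions 1-2-3-4, expanding outward from the peak — single-peaked.
Bloc 6: ranking walks positions 3-1-2-4; Concept 3 is ranked above Cirrus even though Cirrus lies between Concept 3 and the peak Aero on the axis — preferences dip and rise again. Not single-peaked.
Bloc 7 (peak Cirrus at position 2): ranking walks positions 2-3-1-4, expanding outward from the peak — single-peaked.
Bloc 2 violates single-peakedness, so the profile is not single-peaked on this axis.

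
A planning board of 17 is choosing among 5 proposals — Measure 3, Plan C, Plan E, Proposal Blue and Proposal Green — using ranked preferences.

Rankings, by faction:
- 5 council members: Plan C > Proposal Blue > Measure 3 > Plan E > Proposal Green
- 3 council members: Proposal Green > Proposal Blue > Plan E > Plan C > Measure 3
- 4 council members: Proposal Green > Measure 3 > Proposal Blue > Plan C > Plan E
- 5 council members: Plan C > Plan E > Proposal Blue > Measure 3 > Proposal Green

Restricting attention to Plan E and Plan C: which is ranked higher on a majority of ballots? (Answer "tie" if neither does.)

Ballots ranking Plan E above Plan C: 3.
Ballots ranking Plan C above Plan E: 17 − 3 = 14.
Plan C wins the head-to-head 14–3.

Plan C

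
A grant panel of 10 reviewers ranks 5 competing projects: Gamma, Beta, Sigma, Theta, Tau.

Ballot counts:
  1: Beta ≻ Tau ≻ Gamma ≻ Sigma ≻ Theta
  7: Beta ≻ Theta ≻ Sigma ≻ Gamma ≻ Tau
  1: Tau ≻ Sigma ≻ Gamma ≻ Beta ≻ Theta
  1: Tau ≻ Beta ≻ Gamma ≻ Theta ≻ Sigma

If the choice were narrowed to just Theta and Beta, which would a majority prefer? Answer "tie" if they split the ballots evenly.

No ballot ranks Theta above Beta: 0.
Ballots ranking Beta above Theta: 10 − 0 = 10.
Beta wins the head-to-head 10–0.

Beta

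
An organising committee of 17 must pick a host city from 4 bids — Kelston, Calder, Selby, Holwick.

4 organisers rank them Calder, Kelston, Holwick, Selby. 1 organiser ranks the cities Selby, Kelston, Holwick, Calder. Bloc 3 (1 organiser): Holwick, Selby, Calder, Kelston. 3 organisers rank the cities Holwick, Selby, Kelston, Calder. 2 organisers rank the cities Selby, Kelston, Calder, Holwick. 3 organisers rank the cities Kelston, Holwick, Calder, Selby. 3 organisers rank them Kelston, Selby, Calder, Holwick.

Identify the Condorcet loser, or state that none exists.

none

Head-to-head results (17 organisers):
Kelston vs Calder: 1+3+2+3+3 = 12 for Kelston, 5 for Calder — Kelston by 12–5.
Kelston vs Selby: 10 to 7, Kelston.
Kelston vs Holwick: 4+1+2+3+3 = 13 for Kelston, 4 for Holwick — Kelston by 13–4.
Calder–Selby: Selby 10–7.
Calder vs Holwick: Calder wins 9–8.
Selby vs Holwick: Holwick, 11–6.
Every city wins at least one matchup (Kelston beats Calder; Calder beats Holwick; Selby beats Calder; Holwick beats Selby), so there is no Condorcet loser.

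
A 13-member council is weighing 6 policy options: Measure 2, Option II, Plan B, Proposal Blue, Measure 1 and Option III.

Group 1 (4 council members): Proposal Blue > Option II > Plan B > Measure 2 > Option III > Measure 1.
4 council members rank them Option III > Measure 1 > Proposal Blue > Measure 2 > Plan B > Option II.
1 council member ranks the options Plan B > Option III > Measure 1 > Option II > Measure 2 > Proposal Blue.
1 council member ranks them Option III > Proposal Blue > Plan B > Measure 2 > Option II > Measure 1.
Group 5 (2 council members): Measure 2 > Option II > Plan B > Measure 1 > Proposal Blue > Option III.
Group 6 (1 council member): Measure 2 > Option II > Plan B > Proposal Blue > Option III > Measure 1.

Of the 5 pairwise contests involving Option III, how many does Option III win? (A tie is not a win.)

Option III against each rival (13 council members):
Option III vs Measure 2: Option III preferred on 4+1+1 = 6 ballots; Measure 2 wins 7–6.
Option III vs Option II: Option III preferred on 4+1+1 = 6 ballots; Option II wins 7–6.
Option III–Plan B: Plan B 8–5.
Option III vs Proposal Blue: Proposal Blue, 7–6.
Option III vs Measure 1: Option III preferred on 4+4+1+1+1 = 11 ballots; Option III wins 11–2.
Option III beats Measure 1; loses to Measure 2, Option II, Plan B, Proposal Blue — 1 pairwise win.

1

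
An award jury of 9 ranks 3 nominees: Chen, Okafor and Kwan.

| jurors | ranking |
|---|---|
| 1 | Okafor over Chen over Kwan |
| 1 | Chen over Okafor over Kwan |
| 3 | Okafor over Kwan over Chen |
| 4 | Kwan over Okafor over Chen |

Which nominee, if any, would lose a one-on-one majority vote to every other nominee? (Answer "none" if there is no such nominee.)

Head-to-head results (9 jurors):
Chen vs Okafor: 1 to 8, Okafor.
Chen vs Kwan: Kwan wins 7–2.
Okafor vs Kwan: Okafor wins 5–4.
Chen is beaten in every head-to-head and is the Condorcet loser.

Chen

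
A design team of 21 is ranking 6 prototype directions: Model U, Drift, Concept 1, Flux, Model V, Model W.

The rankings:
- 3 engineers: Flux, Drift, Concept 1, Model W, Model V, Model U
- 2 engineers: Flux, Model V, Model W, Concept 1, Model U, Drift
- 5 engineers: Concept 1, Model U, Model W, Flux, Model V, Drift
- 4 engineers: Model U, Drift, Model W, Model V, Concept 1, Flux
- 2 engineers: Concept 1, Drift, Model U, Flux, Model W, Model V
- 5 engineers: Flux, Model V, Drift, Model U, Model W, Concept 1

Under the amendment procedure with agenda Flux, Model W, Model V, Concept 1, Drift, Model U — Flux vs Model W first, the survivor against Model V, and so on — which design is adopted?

Round 1: Flux vs Model W — 12–9, Flux advances.
Round 2: Flux vs Model V — 17–4, Flux advances.
Round 3: Flux vs Concept 1 — 10–11, Concept 1 advances.
Round 4: Concept 1 vs Drift — 9–12, Drift advances.
Round 5: Drift vs Model U — 10–11, Model U advances.
Model U survives the agenda.

Model U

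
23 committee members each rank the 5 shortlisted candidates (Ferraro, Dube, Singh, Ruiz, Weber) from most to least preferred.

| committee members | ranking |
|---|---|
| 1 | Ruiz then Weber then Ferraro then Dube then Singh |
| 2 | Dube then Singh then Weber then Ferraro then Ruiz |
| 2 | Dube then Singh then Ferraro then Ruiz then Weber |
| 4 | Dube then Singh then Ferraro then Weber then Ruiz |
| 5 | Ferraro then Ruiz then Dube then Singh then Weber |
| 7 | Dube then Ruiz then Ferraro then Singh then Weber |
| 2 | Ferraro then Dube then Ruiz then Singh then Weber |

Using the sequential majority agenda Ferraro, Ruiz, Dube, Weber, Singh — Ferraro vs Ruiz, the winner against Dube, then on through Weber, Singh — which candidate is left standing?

Dube

Round 1: Ferraro vs Ruiz — 15–8, Ferraro advances.
Round 2: Ferraro vs Dube — 8–15, Dube advances.
Round 3: Dube vs Weber — 22–1, Dube advances.
Round 4: Dube vs Singh — 23–0, Dube advances.
Dube survives the agenda.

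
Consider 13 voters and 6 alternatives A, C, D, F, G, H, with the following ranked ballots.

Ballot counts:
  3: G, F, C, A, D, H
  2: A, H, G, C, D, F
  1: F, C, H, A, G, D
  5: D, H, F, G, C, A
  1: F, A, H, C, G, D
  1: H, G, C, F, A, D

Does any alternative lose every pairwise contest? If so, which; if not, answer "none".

none

Pairwise majorities:
A vs C: 2+1 = 3 for A, 10 for C — C by 10–3.
A vs D: 8 to 5, A.
A–F: F 11–2.
A vs G: G wins 9–4.
A vs H: H wins 7–6.
C vs D: 3+2+1+1+1 = 8 for C, 5 for D — C by 8–5.
C vs F: F, 10–3.
C vs G: G, 11–2.
C vs H: H wins 9–4.
D vs F: D wins 7–6.
D vs G: G wins 8–5.
D vs H: D wins 8–5.
F–G: F 7–6.
F vs H: H, 8–5.
G vs H: H wins 10–3.
Every alternative wins at least one matchup (A beats D; C beats A; D beats F; F beats A; G beats A; H beats A), so there is no Condorcet loser.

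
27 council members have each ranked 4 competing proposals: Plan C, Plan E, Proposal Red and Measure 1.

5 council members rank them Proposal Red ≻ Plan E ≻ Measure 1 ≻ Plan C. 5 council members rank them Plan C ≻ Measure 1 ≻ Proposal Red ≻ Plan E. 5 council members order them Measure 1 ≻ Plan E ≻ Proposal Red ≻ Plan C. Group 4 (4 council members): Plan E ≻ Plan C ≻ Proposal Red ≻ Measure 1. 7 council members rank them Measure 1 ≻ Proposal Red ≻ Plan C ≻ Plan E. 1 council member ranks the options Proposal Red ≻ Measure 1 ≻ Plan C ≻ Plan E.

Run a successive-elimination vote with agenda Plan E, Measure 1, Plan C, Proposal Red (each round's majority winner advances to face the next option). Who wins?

Round 1: Plan E vs Measure 1 — 9–18, Measure 1 advances.
Round 2: Measure 1 vs Plan C — 18–9, Measure 1 advances.
Round 3: Measure 1 vs Proposal Red — 17–10, Measure 1 advances.
The agenda winner is Measure 1.

Measure 1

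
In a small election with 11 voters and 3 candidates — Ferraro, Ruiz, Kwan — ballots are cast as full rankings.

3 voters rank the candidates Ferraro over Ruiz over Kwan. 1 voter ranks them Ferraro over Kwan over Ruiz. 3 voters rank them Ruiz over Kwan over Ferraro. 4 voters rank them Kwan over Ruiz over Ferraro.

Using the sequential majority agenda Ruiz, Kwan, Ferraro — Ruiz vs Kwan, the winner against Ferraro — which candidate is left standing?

Ruiz

Round 1: Ruiz vs Kwan — 6–5, Ruiz advances.
Round 2: Ruiz vs Ferraro — 7–4, Ruiz advances.
Ruiz survives the agenda.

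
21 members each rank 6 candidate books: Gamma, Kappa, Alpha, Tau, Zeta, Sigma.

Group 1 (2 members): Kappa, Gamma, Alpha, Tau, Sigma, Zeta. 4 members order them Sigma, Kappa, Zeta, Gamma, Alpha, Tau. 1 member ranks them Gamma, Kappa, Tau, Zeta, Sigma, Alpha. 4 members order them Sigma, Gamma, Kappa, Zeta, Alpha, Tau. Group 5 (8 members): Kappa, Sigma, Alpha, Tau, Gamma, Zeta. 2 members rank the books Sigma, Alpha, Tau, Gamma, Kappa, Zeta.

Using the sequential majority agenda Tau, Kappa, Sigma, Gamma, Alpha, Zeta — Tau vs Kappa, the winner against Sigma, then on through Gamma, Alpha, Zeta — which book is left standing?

Kappa

Round 1: Tau vs Kappa — 2–19, Kappa advances.
Round 2: Kappa vs Sigma — 11–10, Kappa advances.
Round 3: Kappa vs Gamma — 14–7, Kappa advances.
Round 4: Kappa vs Alpha — 19–2, Kappa advances.
Round 5: Kappa vs Zeta — 21–0, Kappa advances.
Kappa survives the agenda.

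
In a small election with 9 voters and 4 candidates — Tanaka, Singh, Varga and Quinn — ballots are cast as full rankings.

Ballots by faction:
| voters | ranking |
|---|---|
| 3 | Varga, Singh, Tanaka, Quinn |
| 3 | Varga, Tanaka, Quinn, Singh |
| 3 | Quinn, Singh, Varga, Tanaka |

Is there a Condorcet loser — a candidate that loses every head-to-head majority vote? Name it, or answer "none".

none

Pairwise majorities:
Tanaka vs Singh: Tanaka is ranked higher on 3 ballots, Singh on 6. Singh wins 6–3.
Tanaka vs Varga: Varga, 9–0.
Tanaka vs Quinn: Tanaka wins 6–3.
Singh vs Varga: 3 to 6, Varga.
Singh vs Quinn: 3 for Singh, 6 for Quinn — Quinn by 6–3.
Varga vs Quinn: Varga, 6–3.
Each candidate has at least one pairwise win (Tanaka beats Quinn; Singh beats Tanaka; Varga beats Tanaka; Quinn beats Singh) — no Condorcet loser.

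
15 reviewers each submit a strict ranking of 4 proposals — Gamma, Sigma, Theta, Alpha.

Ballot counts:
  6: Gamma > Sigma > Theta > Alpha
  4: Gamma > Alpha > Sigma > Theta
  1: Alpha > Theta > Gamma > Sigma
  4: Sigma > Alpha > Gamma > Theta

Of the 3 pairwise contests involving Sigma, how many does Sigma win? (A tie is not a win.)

Sigma against each rival (15 reviewers):
Sigma vs Gamma: Sigma preferred on 4 ballots; Gamma wins 11–4.
Sigma vs Theta: Sigma wins 14–1.
Sigma–Alpha: Sigma 10–5.
Sigma beats Theta, Alpha; loses to Gamma — 2 pairwise wins.

2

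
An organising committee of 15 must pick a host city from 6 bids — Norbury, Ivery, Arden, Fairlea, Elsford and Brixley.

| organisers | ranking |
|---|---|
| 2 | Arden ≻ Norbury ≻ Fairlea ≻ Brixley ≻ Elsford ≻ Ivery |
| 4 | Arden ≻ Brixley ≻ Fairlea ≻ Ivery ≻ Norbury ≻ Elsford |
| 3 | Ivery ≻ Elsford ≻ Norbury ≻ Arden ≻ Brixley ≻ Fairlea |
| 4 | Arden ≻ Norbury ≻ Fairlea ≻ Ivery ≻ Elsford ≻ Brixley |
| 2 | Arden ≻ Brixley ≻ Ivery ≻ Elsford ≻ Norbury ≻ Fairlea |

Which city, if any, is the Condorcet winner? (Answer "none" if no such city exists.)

Arden

Pairwise majorities:
Norbury vs Ivery: Ivery, 9–6.
Norbury vs Arden: Arden wins 12–3.
Norbury vs Fairlea: Norbury, 11–4.
Norbury vs Elsford: Norbury wins 10–5.
Norbury vs Brixley: Norbury wins 9–6.
Ivery vs Arden: Arden, 12–3.
Ivery vs Fairlea: Fairlea, 10–5.
Ivery vs Elsford: Ivery, 13–2.
Ivery vs Brixley: Brixley wins 8–7.
Arden vs Fairlea: Arden wins 15–0.
Arden–Elsford: Arden 12–3.
Arden vs Brixley: Arden, 15–0.
Fairlea vs Elsford: Fairlea, 10–5.
Fairlea vs Brixley: Brixley wins 9–6.
Elsford vs Brixley: Brixley, 8–7.
Only Arden has no losses; Arden is the Condorcet winner.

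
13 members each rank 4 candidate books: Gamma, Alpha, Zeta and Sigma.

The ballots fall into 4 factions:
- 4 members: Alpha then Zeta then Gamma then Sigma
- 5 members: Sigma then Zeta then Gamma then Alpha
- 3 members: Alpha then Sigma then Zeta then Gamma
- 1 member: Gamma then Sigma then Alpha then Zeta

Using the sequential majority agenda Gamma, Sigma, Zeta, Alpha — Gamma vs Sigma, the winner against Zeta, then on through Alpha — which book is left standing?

Alpha

Round 1: Gamma vs Sigma — 5–8, Sigma advances.
Round 2: Sigma vs Zeta — 9–4, Sigma advances.
Round 3: Sigma vs Alpha — 6–7, Alpha advances.
Alpha survives the agenda.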